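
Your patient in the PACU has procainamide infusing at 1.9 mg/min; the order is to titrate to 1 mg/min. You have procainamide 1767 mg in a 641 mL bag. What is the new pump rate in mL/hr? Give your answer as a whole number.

22 mL/hr

1 mg/min × 60 min/hr = 60 mg/hr
Concentration = 1767 mg ÷ 641 mL = 2.75663 mg/mL
Rate = 60 mg/hr ÷ 2.75663 mg/mL = 21.7657 mL/hr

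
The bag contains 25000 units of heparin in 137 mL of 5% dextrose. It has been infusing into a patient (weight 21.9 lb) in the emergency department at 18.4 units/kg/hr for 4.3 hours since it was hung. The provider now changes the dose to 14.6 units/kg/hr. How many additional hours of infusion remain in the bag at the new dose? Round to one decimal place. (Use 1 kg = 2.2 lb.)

166.6 hours

Initial rate:
Weight = 21.9 lb ÷ 2.2 lb/kg = 9.954545 kg
Dose = 18.4 units/kg/hr × 9.954545 kg = 183.1636 units/hr
Concentration = 25000 units ÷ 137 mL = 182.4818 units/mL
Rate = 183.1636 units/hr ÷ 182.4818 units/mL = 1.003737 mL/hr
Volume infused so far = 1.003737 mL/hr × 4.3 hr = 4.316068 mL
Volume remaining = 137 − 4.316068 = 132.6839 mL
New rate:
Dose = 14.6 units/kg/hr × 9.954545 kg = 145.3364 units/hr
Rate = 145.3364 units/hr ÷ 182.4818 units/mL = 0.7964433 mL/hr
Time remaining = 132.6839 mL ÷ 0.7964433 mL/hr = 166.5956 hr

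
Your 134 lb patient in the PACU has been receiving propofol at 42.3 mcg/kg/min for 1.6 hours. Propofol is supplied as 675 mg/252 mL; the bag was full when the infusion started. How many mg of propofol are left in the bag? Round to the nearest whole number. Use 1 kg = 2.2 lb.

Weight = 134 lb ÷ 2.2 lb/kg = 60.90909 kg
Dose = 42.3 mcg/kg/min × 60.90909 kg = 2576.455 mcg/min
2576.455 mcg/min × 60 min/hr = 154587.3 mcg/hr
Concentration = 675 mg ÷ 252 mL = 2.678571 mg/mL = 2678.571 mcg/mL
Rate = 154587.3 mcg/hr ÷ 2678.571 mcg/mL = 57.71258 mL/hr
Volume infused = 57.71258 mL/hr × 1.6 hr = 92.34013 mL
Volume remaining = 252 − 92.34013 = 159.6599 mL
Drug remaining = 159.6599 mL × 2678.571 mcg/mL = 427660.4 mcg = 427.6604 mg

428 mg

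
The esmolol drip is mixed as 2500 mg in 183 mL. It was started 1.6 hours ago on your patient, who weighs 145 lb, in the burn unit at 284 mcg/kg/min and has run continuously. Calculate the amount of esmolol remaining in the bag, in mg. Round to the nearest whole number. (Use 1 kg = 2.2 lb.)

703 mg

Weight = 145 lb ÷ 2.2 lb/kg = 65.90909 kg
Dose = 284 mcg/kg/min × 65.90909 kg = 18718.18 mcg/min
18718.18 mcg/min × 60 min/hr = 1123091 mcg/hr
Concentration = 2500 mg ÷ 183 mL = 13.6612 mg/mL = 13661.2 mcg/mL
Rate = 1123091 mcg/hr ÷ 13661.2 mcg/mL = 82.21025 mL/hr
Volume infused = 82.21025 mL/hr × 1.6 hr = 131.5364 mL
Volume remaining = 183 − 131.5364 = 51.46359 mL
Drug remaining = 51.46359 mL × 13661.2 mcg/mL = 703054.5 mcg = 703.0545 mg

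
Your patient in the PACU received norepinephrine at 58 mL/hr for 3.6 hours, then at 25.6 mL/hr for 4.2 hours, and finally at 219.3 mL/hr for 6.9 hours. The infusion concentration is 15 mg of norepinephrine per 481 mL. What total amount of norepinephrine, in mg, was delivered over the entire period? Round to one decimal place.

Concentration = 15 mg ÷ 481 mL = 0.03118503 mg/mL
Stage 1: 58 mL/hr × 3.6 hr = 208.8 mL → 208.8 mL × 0.03118503 mg/mL = 6.511435 mg
Stage 2: 25.6 mL/hr × 4.2 hr = 107.52 mL → 107.52 mL × 0.03118503 mg/mL = 3.353015 mg
Stage 3: 219.3 mL/hr × 6.9 hr = 1513.17 mL → 1513.17 mL × 0.03118503 mg/mL = 47.18825 mg
Total = 6.511435 + 3.353015 + 47.18825 = 57.0527 mg

57.1 mg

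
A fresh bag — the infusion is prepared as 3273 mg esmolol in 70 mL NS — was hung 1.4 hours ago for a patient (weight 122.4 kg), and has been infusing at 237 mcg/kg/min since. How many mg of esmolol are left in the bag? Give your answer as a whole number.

Dose = 237 mcg/kg/min × 122.4 kg = 29008.8 mcg/min
29008.8 mcg/min × 60 min/hr = 1740528 mcg/hr
Concentration = 3273 mg ÷ 70 mL = 46.75714 mg/mL = 46757.14 mcg/mL
Rate = 1740528 mcg/hr ÷ 46757.14 mcg/mL = 37.22486 mL/hr
Volume infused = 37.22486 mL/hr × 1.4 hr = 52.1148 mL
Volume remaining = 70 − 52.1148 = 17.8852 mL
Drug remaining = 17.8852 mL × 46757.14 mcg/mL = 836260.8 mcg = 836.2608 mg

836 mg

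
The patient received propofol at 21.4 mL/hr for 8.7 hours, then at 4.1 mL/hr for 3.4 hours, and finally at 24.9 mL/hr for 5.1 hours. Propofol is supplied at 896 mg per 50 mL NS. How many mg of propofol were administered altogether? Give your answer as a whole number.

5862 mg

Concentration = 896 mg ÷ 50 mL = 17.92 mg/mL
Stage 1: 21.4 mL/hr × 8.7 hr = 186.18 mL → 186.18 mL × 17.92 mg/mL = 3336.346 mg
Stage 2: 4.1 mL/hr × 3.4 hr = 13.94 mL → 13.94 mL × 17.92 mg/mL = 249.8048 mg
Stage 3: 24.9 mL/hr × 5.1 hr = 126.99 mL → 126.99 mL × 17.92 mg/mL = 2275.661 mg
Total = 3336.346 + 249.8048 + 2275.661 = 5861.811 mg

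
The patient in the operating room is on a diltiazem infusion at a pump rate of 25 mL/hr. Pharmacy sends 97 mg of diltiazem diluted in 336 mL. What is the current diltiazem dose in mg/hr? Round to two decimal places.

7.22 mg/hr

Concentration = 97 mg ÷ 336 mL = 0.2886905 mg/mL
Drug rate = 25 mL/hr × 0.2886905 mg/mL = 7.217262 mg/hr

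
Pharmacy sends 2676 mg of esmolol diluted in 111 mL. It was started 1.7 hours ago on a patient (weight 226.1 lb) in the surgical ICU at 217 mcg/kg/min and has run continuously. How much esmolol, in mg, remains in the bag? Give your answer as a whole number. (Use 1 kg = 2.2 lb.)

401 mg

Weight = 226.1 lb ÷ 2.2 lb/kg = 102.7727 kg
Dose = 217 mcg/kg/min × 102.7727 kg = 22301.68 mcg/min
22301.68 mcg/min × 60 min/hr = 1338101 mcg/hr
Concentration = 2676 mg ÷ 111 mL = 24.10811 mg/mL = 24108.11 mcg/mL
Rate = 1338101 mcg/hr ÷ 24108.11 mcg/mL = 55.50419 mL/hr
Volume infused = 55.50419 mL/hr × 1.7 hr = 94.35712 mL
Volume remaining = 111 − 94.35712 = 16.64288 mL
Drug remaining = 16.64288 mL × 24108.11 mcg/mL = 401228.5 mcg = 401.2285 mg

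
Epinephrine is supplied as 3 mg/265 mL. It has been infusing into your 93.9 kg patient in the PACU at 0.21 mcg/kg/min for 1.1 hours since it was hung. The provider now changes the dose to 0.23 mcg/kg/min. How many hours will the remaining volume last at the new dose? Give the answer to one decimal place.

1.3 hours

Initial rate:
Dose = 0.21 mcg/kg/min × 93.9 kg = 19.719 mcg/min
19.719 mcg/min × 60 min/hr = 1183.14 mcg/hr
Concentration = 3 mg ÷ 265 mL = 0.01132075 mg/mL = 11.32075 mcg/mL
Rate = 1183.14 mcg/hr ÷ 11.32075 mcg/mL = 104.5107 mL/hr
Volume infused so far = 104.5107 mL/hr × 1.1 hr = 114.9618 mL
Volume remaining = 265 − 114.9618 = 150.0382 mL
New rate:
Dose = 0.23 mcg/kg/min × 93.9 kg = 21.597 mcg/min
21.597 mcg/min × 60 min/hr = 1295.82 mcg/hr
Rate = 1295.82 mcg/hr ÷ 11.32075 mcg/mL = 114.4641 mL/hr
Time remaining = 150.0382 mL ÷ 114.4641 mL/hr = 1.310789 hr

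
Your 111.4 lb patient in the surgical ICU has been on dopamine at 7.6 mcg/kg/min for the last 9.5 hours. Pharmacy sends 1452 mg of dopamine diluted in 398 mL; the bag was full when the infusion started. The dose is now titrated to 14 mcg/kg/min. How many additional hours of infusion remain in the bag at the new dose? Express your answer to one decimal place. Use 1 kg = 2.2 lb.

29.0 hours

Initial rate:
Weight = 111.4 lb ÷ 2.2 lb/kg = 50.63636 kg
Dose = 7.6 mcg/kg/min × 50.63636 kg = 384.8364 mcg/min
384.8364 mcg/min × 60 min/hr = 23090.18 mcg/hr
Concentration = 1452 mg ÷ 398 mL = 3.648241 mg/mL = 3648.241 mcg/mL
Rate = 23090.18 mcg/hr ÷ 3648.241 mcg/mL = 6.329127 mL/hr
Volume infused so far = 6.329127 mL/hr × 9.5 hr = 60.12671 mL
Volume remaining = 398 − 60.12671 = 337.8733 mL
New rate:
Dose = 14 mcg/kg/min × 50.63636 kg = 708.9091 mcg/min
708.9091 mcg/min × 60 min/hr = 42534.55 mcg/hr
Rate = 42534.55 mcg/hr ÷ 3648.241 mcg/mL = 11.65892 mL/hr
Time remaining = 337.8733 mL ÷ 11.65892 mL/hr = 28.97982 hr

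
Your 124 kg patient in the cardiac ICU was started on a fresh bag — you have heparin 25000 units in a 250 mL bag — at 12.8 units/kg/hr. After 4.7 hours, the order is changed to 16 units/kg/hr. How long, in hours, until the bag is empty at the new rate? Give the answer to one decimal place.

Initial rate:
Dose = 12.8 units/kg/hr × 124 kg = 1587.2 units/hr
Concentration = 25000 units ÷ 250 mL = 100 units/mL
Rate = 1587.2 units/hr ÷ 100 units/mL = 15.872 mL/hr
Volume infused so far = 15.872 mL/hr × 4.7 hr = 74.5984 mL
Volume remaining = 250 − 74.5984 = 175.4016 mL
New rate:
Dose = 16 units/kg/hr × 124 kg = 1984 units/hr
Rate = 1984 units/hr ÷ 100 units/mL = 19.84 mL/hr
Time remaining = 175.4016 mL ÷ 19.84 mL/hr = 8.840806 hr

8.8 hours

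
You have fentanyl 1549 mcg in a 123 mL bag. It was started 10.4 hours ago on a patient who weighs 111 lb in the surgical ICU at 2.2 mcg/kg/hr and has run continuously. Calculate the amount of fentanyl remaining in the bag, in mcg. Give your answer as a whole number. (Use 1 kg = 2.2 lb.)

Weight = 111 lb ÷ 2.2 lb/kg = 50.45455 kg
Dose = 2.2 mcg/kg/hr × 50.45455 kg = 111 mcg/hr
Concentration = 1549 mcg ÷ 123 mL = 12.5935 mcg/mL
Rate = 111 mcg/hr ÷ 12.5935 mcg/mL = 8.814074 mL/hr
Volume infused = 8.814074 mL/hr × 10.4 hr = 91.66637 mL
Volume remaining = 123 − 91.66637 = 31.33363 mL
Drug remaining = 31.33363 mL × 12.5935 mcg/mL = 394.6 mcg

395 mcg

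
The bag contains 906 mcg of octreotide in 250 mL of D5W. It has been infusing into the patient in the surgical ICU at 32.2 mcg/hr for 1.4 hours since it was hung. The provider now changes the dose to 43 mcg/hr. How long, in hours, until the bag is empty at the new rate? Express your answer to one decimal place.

20.0 hours

Initial rate:
Concentration = 906 mcg ÷ 250 mL = 3.624 mcg/mL
Rate = 32.2 mcg/hr ÷ 3.624 mcg/mL = 8.88521 mL/hr
Volume infused so far = 8.88521 mL/hr × 1.4 hr = 12.43929 mL
Volume remaining = 250 − 12.43929 = 237.5607 mL
New rate:
Rate = 43 mcg/hr ÷ 3.624 mcg/mL = 11.86534 mL/hr
Time remaining = 237.5607 mL ÷ 11.86534 mL/hr = 20.0214 hr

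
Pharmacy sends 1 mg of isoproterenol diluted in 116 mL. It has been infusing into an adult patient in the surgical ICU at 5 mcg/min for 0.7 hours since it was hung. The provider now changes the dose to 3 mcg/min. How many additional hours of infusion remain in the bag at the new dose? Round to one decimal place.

Initial rate:
5 mcg/min × 60 min/hr = 300 mcg/hr
Concentration = 1 mg ÷ 116 mL = 0.00862069 mg/mL = 8.62069 mcg/mL
Rate = 300 mcg/hr ÷ 8.62069 mcg/mL = 34.8 mL/hr
Volume infused so far = 34.8 mL/hr × 0.7 hr = 24.36 mL
Volume remaining = 116 − 24.36 = 91.64 mL
New rate:
3 mcg/min × 60 min/hr = 180 mcg/hr
Rate = 180 mcg/hr ÷ 8.62069 mcg/mL = 20.88 mL/hr
Time remaining = 91.64 mL ÷ 20.88 mL/hr = 4.388889 hr

4.4 hours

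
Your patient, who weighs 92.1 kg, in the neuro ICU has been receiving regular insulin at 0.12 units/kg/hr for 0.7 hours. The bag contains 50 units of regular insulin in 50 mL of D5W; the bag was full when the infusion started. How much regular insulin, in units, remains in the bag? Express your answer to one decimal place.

Dose = 0.12 units/kg/hr × 92.1 kg = 11.052 units/hr
Concentration = 50 units ÷ 50 mL = 1 units/mL
Rate = 11.052 units/hr ÷ 1 units/mL = 11.052 mL/hr
Volume infused = 11.052 mL/hr × 0.7 hr = 7.7364 mL
Volume remaining = 50 − 7.7364 = 42.2636 mL
Drug remaining = 42.2636 mL × 1 units/mL = 42.2636 units

42.3 units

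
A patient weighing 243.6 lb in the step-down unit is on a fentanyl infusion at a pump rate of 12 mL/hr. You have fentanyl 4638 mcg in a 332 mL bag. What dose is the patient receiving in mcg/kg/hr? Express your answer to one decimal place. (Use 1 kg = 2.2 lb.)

1.5 mcg/kg/hr

Weight = 243.6 lb ÷ 2.2 lb/kg = 110.7273 kg
Concentration = 4638 mcg ÷ 332 mL = 13.96988 mcg/mL
Drug rate = 12 mL/hr × 13.96988 mcg/mL = 167.6386 mcg/hr
167.6386 mcg/hr ÷ 110.7273 kg = 1.513977 mcg/kg/hr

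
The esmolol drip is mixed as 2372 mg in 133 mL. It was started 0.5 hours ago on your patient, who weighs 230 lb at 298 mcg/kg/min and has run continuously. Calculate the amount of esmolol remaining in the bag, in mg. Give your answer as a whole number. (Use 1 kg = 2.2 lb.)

Weight = 230 lb ÷ 2.2 lb/kg = 104.5455 kg
Dose = 298 mcg/kg/min × 104.5455 kg = 31154.55 mcg/min
31154.55 mcg/min × 60 min/hr = 1869273 mcg/hr
Concentration = 2372 mg ÷ 133 mL = 17.83459 mg/mL = 17834.59 mcg/mL
Rate = 1869273 mcg/hr ÷ 17834.59 mcg/mL = 104.8117 mL/hr
Volume infused = 104.8117 mL/hr × 0.5 hr = 52.40583 mL
Volume remaining = 133 − 52.40583 = 80.59417 mL
Drug remaining = 80.59417 mL × 17834.59 mcg/mL = 1437364 mcg = 1437.364 mg

1437 mg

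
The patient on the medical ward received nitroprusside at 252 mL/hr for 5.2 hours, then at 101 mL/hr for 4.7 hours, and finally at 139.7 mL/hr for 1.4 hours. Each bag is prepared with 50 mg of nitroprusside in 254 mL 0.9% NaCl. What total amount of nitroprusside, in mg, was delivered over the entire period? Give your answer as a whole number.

390 mg

Concentration = 50 mg ÷ 254 mL = 0.1968504 mg/mL
Stage 1: 252 mL/hr × 5.2 hr = 1310.4 mL → 1310.4 mL × 0.1968504 mg/mL = 257.9528 mg
Stage 2: 101 mL/hr × 4.7 hr = 474.7 mL → 474.7 mL × 0.1968504 mg/mL = 93.44488 mg
Stage 3: 139.7 mL/hr × 1.4 hr = 195.58 mL → 195.58 mL × 0.1968504 mg/mL = 38.5 mg
Total = 257.9528 + 93.44488 + 38.5 = 389.8976 mg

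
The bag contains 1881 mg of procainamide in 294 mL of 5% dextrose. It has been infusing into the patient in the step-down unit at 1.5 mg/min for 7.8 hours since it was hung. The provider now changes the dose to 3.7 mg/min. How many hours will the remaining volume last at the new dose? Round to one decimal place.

5.3 hours

Initial rate:
1.5 mg/min × 60 min/hr = 90 mg/hr
Concentration = 1881 mg ÷ 294 mL = 6.397959 mg/mL
Rate = 90 mg/hr ÷ 6.397959 mg/mL = 14.06699 mL/hr
Volume infused so far = 14.06699 mL/hr × 7.8 hr = 109.7225 mL
Volume remaining = 294 − 109.7225 = 184.2775 mL
New rate:
3.7 mg/min × 60 min/hr = 222 mg/hr
Rate = 222 mg/hr ÷ 6.397959 mg/mL = 34.69856 mL/hr
Time remaining = 184.2775 mL ÷ 34.69856 mL/hr = 5.310811 hr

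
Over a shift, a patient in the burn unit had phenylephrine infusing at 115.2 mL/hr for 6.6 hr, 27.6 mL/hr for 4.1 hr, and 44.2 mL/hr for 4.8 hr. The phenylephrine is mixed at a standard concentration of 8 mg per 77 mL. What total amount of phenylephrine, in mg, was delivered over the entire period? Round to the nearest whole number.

Concentration = 8 mg ÷ 77 mL = 0.1038961 mg/mL
Stage 1: 115.2 mL/hr × 6.6 hr = 760.32 mL → 760.32 mL × 0.1038961 mg/mL = 78.99429 mg
Stage 2: 27.6 mL/hr × 4.1 hr = 113.16 mL → 113.16 mL × 0.1038961 mg/mL = 11.75688 mg
Stage 3: 44.2 mL/hr × 4.8 hr = 212.16 mL → 212.16 mL × 0.1038961 mg/mL = 22.0426 mg
Total = 78.99429 + 11.75688 + 22.0426 = 112.7938 mg

113 mg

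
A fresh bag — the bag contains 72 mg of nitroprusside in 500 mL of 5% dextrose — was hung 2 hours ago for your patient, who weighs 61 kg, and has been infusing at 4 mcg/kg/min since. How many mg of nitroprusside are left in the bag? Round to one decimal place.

42.7 mg

Dose = 4 mcg/kg/min × 61 kg = 244 mcg/min
244 mcg/min × 60 min/hr = 14640 mcg/hr
Concentration = 72 mg ÷ 500 mL = 0.144 mg/mL = 144 mcg/mL
Rate = 14640 mcg/hr ÷ 144 mcg/mL = 101.6667 mL/hr
Volume infused = 101.6667 mL/hr × 2 hr = 203.3333 mL
Volume remaining = 500 − 203.3333 = 296.6667 mL
Drug remaining = 296.6667 mL × 144 mcg/mL = 42720 mcg = 42.72 mg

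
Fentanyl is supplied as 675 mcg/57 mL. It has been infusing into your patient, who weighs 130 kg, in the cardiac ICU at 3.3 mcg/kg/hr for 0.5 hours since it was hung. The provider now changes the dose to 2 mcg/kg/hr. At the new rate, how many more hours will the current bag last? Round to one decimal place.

Initial rate:
Dose = 3.3 mcg/kg/hr × 130 kg = 429 mcg/hr
Concentration = 675 mcg ÷ 57 mL = 11.84211 mcg/mL
Rate = 429 mcg/hr ÷ 11.84211 mcg/mL = 36.22667 mL/hr
Volume infused so far = 36.22667 mL/hr × 0.5 hr = 18.11333 mL
Volume remaining = 57 − 18.11333 = 38.88667 mL
New rate:
Dose = 2 mcg/kg/hr × 130 kg = 260 mcg/hr
Rate = 260 mcg/hr ÷ 11.84211 mcg/mL = 21.95556 mL/hr
Time remaining = 38.88667 mL ÷ 21.95556 mL/hr = 1.771154 hr

1.8 hours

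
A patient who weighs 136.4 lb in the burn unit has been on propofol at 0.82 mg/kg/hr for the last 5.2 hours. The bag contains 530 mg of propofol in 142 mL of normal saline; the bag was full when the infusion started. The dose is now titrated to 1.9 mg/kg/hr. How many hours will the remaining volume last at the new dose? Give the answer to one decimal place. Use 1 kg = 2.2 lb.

2.3 hours

Initial rate:
Weight = 136.4 lb ÷ 2.2 lb/kg = 62 kg
Dose = 0.82 mg/kg/hr × 62 kg = 50.84 mg/hr
Concentration = 530 mg ÷ 142 mL = 3.732394 mg/mL
Rate = 50.84 mg/hr ÷ 3.732394 mg/mL = 13.62128 mL/hr
Volume infused so far = 13.62128 mL/hr × 5.2 hr = 70.83067 mL
Volume remaining = 142 − 70.83067 = 71.16933 mL
New rate:
Dose = 1.9 mg/kg/hr × 62 kg = 117.8 mg/hr
Rate = 117.8 mg/hr ÷ 3.732394 mg/mL = 31.56151 mL/hr
Time remaining = 71.16933 mL ÷ 31.56151 mL/hr = 2.254941 hr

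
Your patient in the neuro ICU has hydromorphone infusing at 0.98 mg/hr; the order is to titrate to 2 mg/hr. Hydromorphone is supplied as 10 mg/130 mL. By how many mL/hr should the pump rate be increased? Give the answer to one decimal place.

13.3 mL/hr

At the current dose:
Concentration = 10 mg ÷ 130 mL = 0.07692308 mg/mL
Rate = 0.98 mg/hr ÷ 0.07692308 mg/mL = 12.74 mL/hr
At the new dose:
Rate = 2 mg/hr ÷ 0.07692308 mg/mL = 26 mL/hr
Change = 26 − 12.74 = 13.26 mL/hr → 13.26 mL/hr increase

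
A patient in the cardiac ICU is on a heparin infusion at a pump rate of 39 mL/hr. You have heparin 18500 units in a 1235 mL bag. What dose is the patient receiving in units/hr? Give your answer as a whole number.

584 units/hr

Concentration = 18500 units ÷ 1235 mL = 14.97976 units/mL
Drug rate = 39 mL/hr × 14.97976 units/mL = 584.2105 units/hr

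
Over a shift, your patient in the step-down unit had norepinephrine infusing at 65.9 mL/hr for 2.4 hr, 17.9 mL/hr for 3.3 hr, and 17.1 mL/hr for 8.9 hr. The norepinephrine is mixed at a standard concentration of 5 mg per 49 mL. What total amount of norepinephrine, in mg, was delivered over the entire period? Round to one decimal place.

Concentration = 5 mg ÷ 49 mL = 0.1020408 mg/mL
Stage 1: 65.9 mL/hr × 2.4 hr = 158.16 mL → 158.16 mL × 0.1020408 mg/mL = 16.13878 mg
Stage 2: 17.9 mL/hr × 3.3 hr = 59.07 mL → 59.07 mL × 0.1020408 mg/mL = 6.027551 mg
Stage 3: 17.1 mL/hr × 8.9 hr = 152.19 mL → 152.19 mL × 0.1020408 mg/mL = 15.52959 mg
Total = 16.13878 + 6.027551 + 15.52959 = 37.69592 mg

37.7 mg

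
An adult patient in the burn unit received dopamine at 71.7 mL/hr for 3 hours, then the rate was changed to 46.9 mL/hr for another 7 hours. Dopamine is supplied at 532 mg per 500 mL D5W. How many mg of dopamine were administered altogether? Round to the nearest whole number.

Concentration = 532 mg ÷ 500 mL = 1.064 mg/mL
Stage 1: 71.7 mL/hr × 3 hr = 215.1 mL → 215.1 mL × 1.064 mg/mL = 228.8664 mg
Stage 2: 46.9 mL/hr × 7 hr = 328.3 mL → 328.3 mL × 1.064 mg/mL = 349.3112 mg
Total = 228.8664 + 349.3112 = 578.1776 mg

578 mg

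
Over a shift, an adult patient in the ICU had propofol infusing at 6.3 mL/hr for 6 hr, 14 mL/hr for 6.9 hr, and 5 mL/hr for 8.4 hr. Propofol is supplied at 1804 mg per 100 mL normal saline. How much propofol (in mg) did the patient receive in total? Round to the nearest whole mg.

3182 mg

Concentration = 1804 mg ÷ 100 mL = 18.04 mg/mL
Stage 1: 6.3 mL/hr × 6 hr = 37.8 mL → 37.8 mL × 18.04 mg/mL = 681.912 mg
Stage 2: 14 mL/hr × 6.9 hr = 96.6 mL → 96.6 mL × 18.04 mg/mL = 1742.664 mg
Stage 3: 5 mL/hr × 8.4 hr = 42 mL → 42 mL × 18.04 mg/mL = 757.68 mg
Total = 681.912 + 1742.664 + 757.68 = 3182.256 mg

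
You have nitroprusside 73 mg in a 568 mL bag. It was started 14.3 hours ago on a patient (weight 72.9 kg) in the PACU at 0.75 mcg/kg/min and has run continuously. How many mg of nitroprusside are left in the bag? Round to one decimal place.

26.1 mg

Dose = 0.75 mcg/kg/min × 72.9 kg = 54.675 mcg/min
54.675 mcg/min × 60 min/hr = 3280.5 mcg/hr
Concentration = 73 mg ÷ 568 mL = 0.1285211 mg/mL = 128.5211 mcg/mL
Rate = 3280.5 mcg/hr ÷ 128.5211 mcg/mL = 25.52499 mL/hr
Volume infused = 25.52499 mL/hr × 14.3 hr = 365.0073 mL
Volume remaining = 568 − 365.0073 = 202.9927 mL
Drug remaining = 202.9927 mL × 128.5211 mcg/mL = 26088.85 mcg = 26.08885 mg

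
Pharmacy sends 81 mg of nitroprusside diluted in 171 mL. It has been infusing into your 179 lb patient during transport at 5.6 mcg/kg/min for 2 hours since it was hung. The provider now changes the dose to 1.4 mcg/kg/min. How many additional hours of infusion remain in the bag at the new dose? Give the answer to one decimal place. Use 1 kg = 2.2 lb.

3.9 hours

Initial rate:
Weight = 179 lb ÷ 2.2 lb/kg = 81.36364 kg
Dose = 5.6 mcg/kg/min × 81.36364 kg = 455.6364 mcg/min
455.6364 mcg/min × 60 min/hr = 27338.18 mcg/hr
Concentration = 81 mg ÷ 171 mL = 0.4736842 mg/mL = 473.6842 mcg/mL
Rate = 27338.18 mcg/hr ÷ 473.6842 mcg/mL = 57.71394 mL/hr
Volume infused so far = 57.71394 mL/hr × 2 hr = 115.4279 mL
Volume remaining = 171 − 115.4279 = 55.57212 mL
New rate:
Dose = 1.4 mcg/kg/min × 81.36364 kg = 113.9091 mcg/min
113.9091 mcg/min × 60 min/hr = 6834.545 mcg/hr
Rate = 6834.545 mcg/hr ÷ 473.6842 mcg/mL = 14.42848 mL/hr
Time remaining = 55.57212 mL ÷ 14.42848 mL/hr = 3.851556 hr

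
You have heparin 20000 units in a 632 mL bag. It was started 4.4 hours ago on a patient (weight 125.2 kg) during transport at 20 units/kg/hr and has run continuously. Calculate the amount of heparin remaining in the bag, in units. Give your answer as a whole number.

8982 units

Dose = 20 units/kg/hr × 125.2 kg = 2504 units/hr
Concentration = 20000 units ÷ 632 mL = 31.64557 units/mL
Rate = 2504 units/hr ÷ 31.64557 units/mL = 79.1264 mL/hr
Volume infused = 79.1264 mL/hr × 4.4 hr = 348.1562 mL
Volume remaining = 632 − 348.1562 = 283.8438 mL
Drug remaining = 283.8438 mL × 31.64557 units/mL = 8982.4 units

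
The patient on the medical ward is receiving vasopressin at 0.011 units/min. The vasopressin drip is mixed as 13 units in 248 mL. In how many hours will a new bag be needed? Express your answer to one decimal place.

19.7 hours

0.011 units/min × 60 min/hr = 0.66 units/hr
Concentration = 13 units ÷ 248 mL = 0.05241935 units/mL
Rate = 0.66 units/hr ÷ 0.05241935 units/mL = 12.59077 mL/hr
Duration = 248 mL ÷ 12.59077 mL/hr = 19.69697 hr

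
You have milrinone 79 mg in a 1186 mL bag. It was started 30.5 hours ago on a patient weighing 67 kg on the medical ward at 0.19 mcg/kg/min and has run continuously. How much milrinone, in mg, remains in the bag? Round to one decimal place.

55.7 mg

Dose = 0.19 mcg/kg/min × 67 kg = 12.73 mcg/min
12.73 mcg/min × 60 min/hr = 763.8 mcg/hr
Concentration = 79 mg ÷ 1186 mL = 0.06661046 mg/mL = 66.61046 mcg/mL
Rate = 763.8 mcg/hr ÷ 66.61046 mcg/mL = 11.46667 mL/hr
Volume infused = 11.46667 mL/hr × 30.5 hr = 349.7334 mL
Volume remaining = 1186 − 349.7334 = 836.2666 mL
Drug remaining = 836.2666 mL × 66.61046 mcg/mL = 55704.1 mcg = 55.7041 mg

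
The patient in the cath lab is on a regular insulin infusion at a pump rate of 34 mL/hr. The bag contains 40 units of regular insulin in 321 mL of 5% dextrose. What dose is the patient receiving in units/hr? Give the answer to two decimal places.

4.24 units/hr

Concentration = 40 units ÷ 321 mL = 0.1246106 units/mL
Drug rate = 34 mL/hr × 0.1246106 units/mL = 4.23676 units/hr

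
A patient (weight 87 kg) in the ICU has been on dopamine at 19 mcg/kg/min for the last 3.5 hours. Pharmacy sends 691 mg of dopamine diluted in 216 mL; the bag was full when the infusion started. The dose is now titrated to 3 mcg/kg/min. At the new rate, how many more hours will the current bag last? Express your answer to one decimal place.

22.0 hours

Initial rate:
Dose = 19 mcg/kg/min × 87 kg = 1653 mcg/min
1653 mcg/min × 60 min/hr = 99180 mcg/hr
Concentration = 691 mg ÷ 216 mL = 3.199074 mg/mL = 3199.074 mcg/mL
Rate = 99180 mcg/hr ÷ 3199.074 mcg/mL = 31.00272 mL/hr
Volume infused so far = 31.00272 mL/hr × 3.5 hr = 108.5095 mL
Volume remaining = 216 − 108.5095 = 107.4905 mL
New rate:
Dose = 3 mcg/kg/min × 87 kg = 261 mcg/min
261 mcg/min × 60 min/hr = 15660 mcg/hr
Rate = 15660 mcg/hr ÷ 3199.074 mcg/mL = 4.895166 mL/hr
Time remaining = 107.4905 mL ÷ 4.895166 mL/hr = 21.95849 hr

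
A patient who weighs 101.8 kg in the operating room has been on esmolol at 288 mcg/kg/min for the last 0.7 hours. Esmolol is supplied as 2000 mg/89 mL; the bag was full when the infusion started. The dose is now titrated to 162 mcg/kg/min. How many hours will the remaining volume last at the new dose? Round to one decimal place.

0.8 hours

Initial rate:
Dose = 288 mcg/kg/min × 101.8 kg = 29318.4 mcg/min
29318.4 mcg/min × 60 min/hr = 1759104 mcg/hr
Concentration = 2000 mg ÷ 89 mL = 22.47191 mg/mL = 22471.91 mcg/mL
Rate = 1759104 mcg/hr ÷ 22471.91 mcg/mL = 78.28013 mL/hr
Volume infused so far = 78.28013 mL/hr × 0.7 hr = 54.79609 mL
Volume remaining = 89 − 54.79609 = 34.20391 mL
New rate:
Dose = 162 mcg/kg/min × 101.8 kg = 16491.6 mcg/min
16491.6 mcg/min × 60 min/hr = 989496 mcg/hr
Rate = 989496 mcg/hr ÷ 22471.91 mcg/mL = 44.03257 mL/hr
Time remaining = 34.20391 mL ÷ 44.03257 mL/hr = 0.7767866 hr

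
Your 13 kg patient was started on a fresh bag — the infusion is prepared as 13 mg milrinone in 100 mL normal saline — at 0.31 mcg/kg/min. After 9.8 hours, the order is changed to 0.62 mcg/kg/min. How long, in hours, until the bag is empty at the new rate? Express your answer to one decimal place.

22.0 hours

Initial rate:
Dose = 0.31 mcg/kg/min × 13 kg = 4.03 mcg/min
4.03 mcg/min × 60 min/hr = 241.8 mcg/hr
Concentration = 13 mg ÷ 100 mL = 0.13 mg/mL = 130 mcg/mL
Rate = 241.8 mcg/hr ÷ 130 mcg/mL = 1.86 mL/hr
Volume infused so far = 1.86 mL/hr × 9.8 hr = 18.228 mL
Volume remaining = 100 − 18.228 = 81.772 mL
New rate:
Dose = 0.62 mcg/kg/min × 13 kg = 8.06 mcg/min
8.06 mcg/min × 60 min/hr = 483.6 mcg/hr
Rate = 483.6 mcg/hr ÷ 130 mcg/mL = 3.72 mL/hr
Time remaining = 81.772 mL ÷ 3.72 mL/hr = 21.98172 hr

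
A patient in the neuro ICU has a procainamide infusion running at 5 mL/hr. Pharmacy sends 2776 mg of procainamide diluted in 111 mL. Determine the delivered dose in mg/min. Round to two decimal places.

Concentration = 2776 mg ÷ 111 mL = 25.00901 mg/mL
Drug rate = 5 mL/hr × 25.00901 mg/mL = 125.045 mg/hr
125.045 mg/hr ÷ 60 min/hr = 2.084084 mg/min

2.08 mg/min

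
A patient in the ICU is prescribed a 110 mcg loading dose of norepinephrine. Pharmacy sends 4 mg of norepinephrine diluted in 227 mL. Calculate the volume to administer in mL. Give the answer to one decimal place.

6.2 mL

Concentration = 4 mg ÷ 227 mL = 0.01762115 mg/mL = 17.62115 mcg/mL
Volume = 110 mcg ÷ 17.62115 mcg/mL = 6.2425 mL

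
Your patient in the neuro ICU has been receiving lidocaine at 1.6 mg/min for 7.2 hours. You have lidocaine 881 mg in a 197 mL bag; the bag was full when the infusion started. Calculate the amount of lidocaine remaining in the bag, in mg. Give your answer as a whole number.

1.6 mg/min × 60 min/hr = 96 mg/hr
Concentration = 881 mg ÷ 197 mL = 4.472081 mg/mL
Rate = 96 mg/hr ÷ 4.472081 mg/mL = 21.46652 mL/hr
Volume infused = 21.46652 mL/hr × 7.2 hr = 154.5589 mL
Volume remaining = 197 − 154.5589 = 42.44109 mL
Drug remaining = 42.44109 mL × 4.472081 mg/mL = 189.8 mg

190 mg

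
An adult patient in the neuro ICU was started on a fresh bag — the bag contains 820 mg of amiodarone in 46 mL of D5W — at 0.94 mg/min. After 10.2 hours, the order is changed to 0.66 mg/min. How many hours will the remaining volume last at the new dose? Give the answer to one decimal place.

6.2 hours

Initial rate:
0.94 mg/min × 60 min/hr = 56.4 mg/hr
Concentration = 820 mg ÷ 46 mL = 17.82609 mg/mL
Rate = 56.4 mg/hr ÷ 17.82609 mg/mL = 3.163902 mL/hr
Volume infused so far = 3.163902 mL/hr × 10.2 hr = 32.2718 mL
Volume remaining = 46 − 32.2718 = 13.7282 mL
New rate:
0.66 mg/min × 60 min/hr = 39.6 mg/hr
Rate = 39.6 mg/hr ÷ 17.82609 mg/mL = 2.221463 mL/hr
Time remaining = 13.7282 mL ÷ 2.221463 mL/hr = 6.179798 hr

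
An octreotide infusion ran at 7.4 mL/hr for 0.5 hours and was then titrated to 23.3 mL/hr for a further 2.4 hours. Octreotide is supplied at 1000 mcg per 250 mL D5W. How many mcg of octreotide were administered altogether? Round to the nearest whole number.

238 mcg

Concentration = 1000 mcg ÷ 250 mL = 4 mcg/mL
Stage 1: 7.4 mL/hr × 0.5 hr = 3.7 mL → 3.7 mL × 4 mcg/mL = 14.8 mcg
Stage 2: 23.3 mL/hr × 2.4 hr = 55.92 mL → 55.92 mL × 4 mcg/mL = 223.68 mcg
Total = 14.8 + 223.68 = 238.48 mcg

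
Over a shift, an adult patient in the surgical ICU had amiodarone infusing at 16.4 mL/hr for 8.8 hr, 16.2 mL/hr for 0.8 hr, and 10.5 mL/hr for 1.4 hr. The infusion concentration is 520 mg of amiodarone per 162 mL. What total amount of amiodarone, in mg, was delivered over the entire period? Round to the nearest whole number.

552 mg

Concentration = 520 mg ÷ 162 mL = 3.209877 mg/mL
Stage 1: 16.4 mL/hr × 8.8 hr = 144.32 mL → 144.32 mL × 3.209877 mg/mL = 463.2494 mg
Stage 2: 16.2 mL/hr × 0.8 hr = 12.96 mL → 12.96 mL × 3.209877 mg/mL = 41.6 mg
Stage 3: 10.5 mL/hr × 1.4 hr = 14.7 mL → 14.7 mL × 3.209877 mg/mL = 47.18519 mg
Total = 463.2494 + 41.6 + 47.18519 = 552.0346 mg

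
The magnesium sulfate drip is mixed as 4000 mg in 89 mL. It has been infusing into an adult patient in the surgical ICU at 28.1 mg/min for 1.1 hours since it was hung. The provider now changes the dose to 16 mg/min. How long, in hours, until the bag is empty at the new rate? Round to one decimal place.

2.2 hours

Initial rate:
28.1 mg/min × 60 min/hr = 1686 mg/hr
Concentration = 4000 mg ÷ 89 mL = 44.94382 mg/mL
Rate = 1686 mg/hr ÷ 44.94382 mg/mL = 37.5135 mL/hr
Volume infused so far = 37.5135 mL/hr × 1.1 hr = 41.26485 mL
Volume remaining = 89 − 41.26485 = 47.73515 mL
New rate:
16 mg/min × 60 min/hr = 960 mg/hr
Rate = 960 mg/hr ÷ 44.94382 mg/mL = 21.36 mL/hr
Time remaining = 47.73515 mL ÷ 21.36 mL/hr = 2.234792 hr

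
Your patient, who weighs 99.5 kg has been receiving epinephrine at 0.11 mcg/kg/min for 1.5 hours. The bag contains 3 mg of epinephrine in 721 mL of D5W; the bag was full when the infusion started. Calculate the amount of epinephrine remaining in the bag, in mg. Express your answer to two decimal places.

2.01 mg

Dose = 0.11 mcg/kg/min × 99.5 kg = 10.945 mcg/min
10.945 mcg/min × 60 min/hr = 656.7 mcg/hr
Concentration = 3 mg ÷ 721 mL = 0.004160888 mg/mL = 4.160888 mcg/mL
Rate = 656.7 mcg/hr ÷ 4.160888 mcg/mL = 157.8269 mL/hr
Volume infused = 157.8269 mL/hr × 1.5 hr = 236.7404 mL
Volume remaining = 721 − 236.7404 = 484.2596 mL
Drug remaining = 484.2596 mL × 4.160888 mcg/mL = 2014.95 mcg = 2.01495 mg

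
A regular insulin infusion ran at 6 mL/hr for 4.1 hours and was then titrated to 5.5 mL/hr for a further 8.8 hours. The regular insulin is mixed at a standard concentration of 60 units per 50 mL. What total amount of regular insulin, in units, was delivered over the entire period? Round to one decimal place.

Concentration = 60 units ÷ 50 mL = 1.2 units/mL
Stage 1: 6 mL/hr × 4.1 hr = 24.6 mL → 24.6 mL × 1.2 units/mL = 29.52 units
Stage 2: 5.5 mL/hr × 8.8 hr = 48.4 mL → 48.4 mL × 1.2 units/mL = 58.08 units
Total = 29.52 + 58.08 = 87.6 units

87.6 units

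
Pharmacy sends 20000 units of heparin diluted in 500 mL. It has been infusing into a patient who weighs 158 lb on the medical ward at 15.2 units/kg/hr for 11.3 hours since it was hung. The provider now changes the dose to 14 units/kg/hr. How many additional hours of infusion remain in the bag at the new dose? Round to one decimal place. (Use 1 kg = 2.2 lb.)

Initial rate:
Weight = 158 lb ÷ 2.2 lb/kg = 71.81818 kg
Dose = 15.2 units/kg/hr × 71.81818 kg = 1091.636 units/hr
Concentration = 20000 units ÷ 500 mL = 40 units/mL
Rate = 1091.636 units/hr ÷ 40 units/mL = 27.29091 mL/hr
Volume infused so far = 27.29091 mL/hr × 11.3 hr = 308.3873 mL
Volume remaining = 500 − 308.3873 = 191.6127 mL
New rate:
Dose = 14 units/kg/hr × 71.81818 kg = 1005.455 units/hr
Rate = 1005.455 units/hr ÷ 40 units/mL = 25.13636 mL/hr
Time remaining = 191.6127 mL ÷ 25.13636 mL/hr = 7.622929 hr

7.6 hours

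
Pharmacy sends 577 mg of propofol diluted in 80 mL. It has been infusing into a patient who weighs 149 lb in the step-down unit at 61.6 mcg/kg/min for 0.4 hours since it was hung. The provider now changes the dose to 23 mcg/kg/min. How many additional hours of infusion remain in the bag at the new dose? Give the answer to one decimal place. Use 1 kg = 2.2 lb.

Initial rate:
Weight = 149 lb ÷ 2.2 lb/kg = 67.72727 kg
Dose = 61.6 mcg/kg/min × 67.72727 kg = 4172 mcg/min
4172 mcg/min × 60 min/hr = 250320 mcg/hr
Concentration = 577 mg ÷ 80 mL = 7.2125 mg/mL = 7212.5 mcg/mL
Rate = 250320 mcg/hr ÷ 7212.5 mcg/mL = 34.70641 mL/hr
Volume infused so far = 34.70641 mL/hr × 0.4 hr = 13.88256 mL
Volume remaining = 80 − 13.88256 = 66.11744 mL
New rate:
Dose = 23 mcg/kg/min × 67.72727 kg = 1557.727 mcg/min
1557.727 mcg/min × 60 min/hr = 93463.64 mcg/hr
Rate = 93463.64 mcg/hr ÷ 7212.5 mcg/mL = 12.95856 mL/hr
Time remaining = 66.11744 mL ÷ 12.95856 mL/hr = 5.10222 hr

5.1 hours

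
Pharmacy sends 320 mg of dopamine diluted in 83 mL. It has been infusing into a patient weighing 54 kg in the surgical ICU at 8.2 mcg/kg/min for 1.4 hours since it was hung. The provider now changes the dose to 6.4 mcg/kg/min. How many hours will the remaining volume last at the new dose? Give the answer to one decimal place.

Initial rate:
Dose = 8.2 mcg/kg/min × 54 kg = 442.8 mcg/min
442.8 mcg/min × 60 min/hr = 26568 mcg/hr
Concentration = 320 mg ÷ 83 mL = 3.855422 mg/mL = 3855.422 mcg/mL
Rate = 26568 mcg/hr ÷ 3855.422 mcg/mL = 6.891075 mL/hr
Volume infused so far = 6.891075 mL/hr × 1.4 hr = 9.647505 mL
Volume remaining = 83 − 9.647505 = 73.3525 mL
New rate:
Dose = 6.4 mcg/kg/min × 54 kg = 345.6 mcg/min
345.6 mcg/min × 60 min/hr = 20736 mcg/hr
Rate = 20736 mcg/hr ÷ 3855.422 mcg/mL = 5.3784 mL/hr
Time remaining = 73.3525 mL ÷ 5.3784 mL/hr = 13.63835 hr

13.6 hours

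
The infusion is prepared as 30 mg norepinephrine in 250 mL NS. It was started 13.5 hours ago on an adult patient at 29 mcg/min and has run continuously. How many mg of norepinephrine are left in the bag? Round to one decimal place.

6.5 mg

29 mcg/min × 60 min/hr = 1740 mcg/hr
Concentration = 30 mg ÷ 250 mL = 0.12 mg/mL = 120 mcg/mL
Rate = 1740 mcg/hr ÷ 120 mcg/mL = 14.5 mL/hr
Volume infused = 14.5 mL/hr × 13.5 hr = 195.75 mL
Volume remaining = 250 − 195.75 = 54.25 mL
Drug remaining = 54.25 mL × 120 mcg/mL = 6510 mcg = 6.51 mg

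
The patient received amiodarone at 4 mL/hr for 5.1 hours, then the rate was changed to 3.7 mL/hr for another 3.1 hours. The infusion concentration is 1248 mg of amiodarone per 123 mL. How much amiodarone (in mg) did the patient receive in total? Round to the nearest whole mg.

323 mg

Concentration = 1248 mg ÷ 123 mL = 10.14634 mg/mL
Stage 1: 4 mL/hr × 5.1 hr = 20.4 mL → 20.4 mL × 10.14634 mg/mL = 206.9854 mg
Stage 2: 3.7 mL/hr × 3.1 hr = 11.47 mL → 11.47 mL × 10.14634 mg/mL = 116.3785 mg
Total = 206.9854 + 116.3785 = 323.3639 mg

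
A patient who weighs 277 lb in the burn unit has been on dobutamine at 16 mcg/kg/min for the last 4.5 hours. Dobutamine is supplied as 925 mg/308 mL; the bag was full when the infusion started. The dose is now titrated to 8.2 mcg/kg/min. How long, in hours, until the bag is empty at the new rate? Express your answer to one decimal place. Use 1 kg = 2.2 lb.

6.2 hours

Initial rate:
Weight = 277 lb ÷ 2.2 lb/kg = 125.9091 kg
Dose = 16 mcg/kg/min × 125.9091 kg = 2014.545 mcg/min
2014.545 mcg/min × 60 min/hr = 120872.7 mcg/hr
Concentration = 925 mg ÷ 308 mL = 3.003247 mg/mL = 3003.247 mcg/mL
Rate = 120872.7 mcg/hr ÷ 3003.247 mcg/mL = 40.24735 mL/hr
Volume infused so far = 40.24735 mL/hr × 4.5 hr = 181.1131 mL
Volume remaining = 308 − 181.1131 = 126.8869 mL
New rate:
Dose = 8.2 mcg/kg/min × 125.9091 kg = 1032.455 mcg/min
1032.455 mcg/min × 60 min/hr = 61947.27 mcg/hr
Rate = 61947.27 mcg/hr ÷ 3003.247 mcg/mL = 20.62677 mL/hr
Time remaining = 126.8869 mL ÷ 20.62677 mL/hr = 6.151566 hr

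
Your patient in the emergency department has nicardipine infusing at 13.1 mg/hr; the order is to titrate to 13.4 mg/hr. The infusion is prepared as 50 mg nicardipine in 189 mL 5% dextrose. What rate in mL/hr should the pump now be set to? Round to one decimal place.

Concentration = 50 mg ÷ 189 mL = 0.2645503 mg/mL
Rate = 13.4 mg/hr ÷ 0.2645503 mg/mL = 50.652 mL/hr

50.7 mL/hr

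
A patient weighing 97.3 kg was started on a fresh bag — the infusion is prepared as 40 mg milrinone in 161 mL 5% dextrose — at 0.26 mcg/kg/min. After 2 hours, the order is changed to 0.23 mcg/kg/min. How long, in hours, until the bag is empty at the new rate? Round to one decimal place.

Initial rate:
Dose = 0.26 mcg/kg/min × 97.3 kg = 25.298 mcg/min
25.298 mcg/min × 60 min/hr = 1517.88 mcg/hr
Concentration = 40 mg ÷ 161 mL = 0.2484472 mg/mL = 248.4472 mcg/mL
Rate = 1517.88 mcg/hr ÷ 248.4472 mcg/mL = 6.109467 mL/hr
Volume infused so far = 6.109467 mL/hr × 2 hr = 12.21893 mL
Volume remaining = 161 − 12.21893 = 148.7811 mL
New rate:
Dose = 0.23 mcg/kg/min × 97.3 kg = 22.379 mcg/min
22.379 mcg/min × 60 min/hr = 1342.74 mcg/hr
Rate = 1342.74 mcg/hr ÷ 248.4472 mcg/mL = 5.404528 mL/hr
Time remaining = 148.7811 mL ÷ 5.404528 mL/hr = 27.52896 hr

27.5 hours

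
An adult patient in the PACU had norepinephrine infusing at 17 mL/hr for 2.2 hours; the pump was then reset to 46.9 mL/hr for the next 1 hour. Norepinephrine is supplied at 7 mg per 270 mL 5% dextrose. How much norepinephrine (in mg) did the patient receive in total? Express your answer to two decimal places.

2.19 mg

Concentration = 7 mg ÷ 270 mL = 0.02592593 mg/mL
Stage 1: 17 mL/hr × 2.2 hr = 37.4 mL → 37.4 mL × 0.02592593 mg/mL = 0.9696296 mg
Stage 2: 46.9 mL/hr × 1 hr = 46.9 mL → 46.9 mL × 0.02592593 mg/mL = 1.215926 mg
Total = 0.9696296 + 1.215926 = 2.185556 mg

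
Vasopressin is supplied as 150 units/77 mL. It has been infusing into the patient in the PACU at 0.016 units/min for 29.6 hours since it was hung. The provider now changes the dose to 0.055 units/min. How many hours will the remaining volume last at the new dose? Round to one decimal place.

36.8 hours

Initial rate:
0.016 units/min × 60 min/hr = 0.96 units/hr
Concentration = 150 units ÷ 77 mL = 1.948052 units/mL
Rate = 0.96 units/hr ÷ 1.948052 units/mL = 0.4928 mL/hr
Volume infused so far = 0.4928 mL/hr × 29.6 hr = 14.58688 mL
Volume remaining = 77 − 14.58688 = 62.41312 mL
New rate:
0.055 units/min × 60 min/hr = 3.3 units/hr
Rate = 3.3 units/hr ÷ 1.948052 units/mL = 1.694 mL/hr
Time remaining = 62.41312 mL ÷ 1.694 mL/hr = 36.84364 hr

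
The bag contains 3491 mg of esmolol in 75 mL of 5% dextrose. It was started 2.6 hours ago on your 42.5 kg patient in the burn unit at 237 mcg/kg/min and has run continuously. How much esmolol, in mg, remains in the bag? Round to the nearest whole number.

1920 mg

Dose = 237 mcg/kg/min × 42.5 kg = 10072.5 mcg/min
10072.5 mcg/min × 60 min/hr = 604350 mcg/hr
Concentration = 3491 mg ÷ 75 mL = 46.54667 mg/mL = 46546.67 mcg/mL
Rate = 604350 mcg/hr ÷ 46546.67 mcg/mL = 12.98374 mL/hr
Volume infused = 12.98374 mL/hr × 2.6 hr = 33.75773 mL
Volume remaining = 75 − 33.75773 = 41.24227 mL
Drug remaining = 41.24227 mL × 46546.67 mcg/mL = 1919690 mcg = 1919.69 mg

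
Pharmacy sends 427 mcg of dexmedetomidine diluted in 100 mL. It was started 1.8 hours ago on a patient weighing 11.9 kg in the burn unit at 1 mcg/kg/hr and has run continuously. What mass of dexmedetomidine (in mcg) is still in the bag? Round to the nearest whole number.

406 mcg

Dose = 1 mcg/kg/hr × 11.9 kg = 11.9 mcg/hr
Concentration = 427 mcg ÷ 100 mL = 4.27 mcg/mL
Rate = 11.9 mcg/hr ÷ 4.27 mcg/mL = 2.786885 mL/hr
Volume infused = 2.786885 mL/hr × 1.8 hr = 5.016393 mL
Volume remaining = 100 − 5.016393 = 94.98361 mL
Drug remaining = 94.98361 mL × 4.27 mcg/mL = 405.58 mcg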